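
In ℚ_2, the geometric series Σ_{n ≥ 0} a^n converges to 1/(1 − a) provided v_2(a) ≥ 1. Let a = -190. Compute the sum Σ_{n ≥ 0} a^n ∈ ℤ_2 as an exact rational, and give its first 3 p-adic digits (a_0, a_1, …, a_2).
Σ a^n = 1/(1 − a) = 1/191;  first 3 digits = (1, 1, 1)

v_2(a) = 1 ≥ 1, so the series converges in ℤ_2 to 1/(1 − a) = 1/(1 − (-190)) = 1/191. Expand this rational in ℤ_2: compute digits iteratively via d_i = x_i mod 2, x_{i+1} = (x_i − d_i)/2. The first 3 digits are (1, 1, 1).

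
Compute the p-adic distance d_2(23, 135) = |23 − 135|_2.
d_2(23, 135) = 1/16

Step 1 — x − y = 23 − 135 = -112. Step 2 — v_2(-112) = 4 (factor: -112 = −(2^4 · 7); the sign does not affect v_p). Step 3 — |x − y|_2 = 2^{-4} = 1/16.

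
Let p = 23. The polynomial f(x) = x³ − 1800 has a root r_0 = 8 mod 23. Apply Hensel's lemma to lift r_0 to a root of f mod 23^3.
r_2 = 3872 (mod 12167)

Hensel: r_{i+1} = r_i − f(r_i)/f′(r_i) mod 23^{i+2}, where f′(x) = 3x². Iterate:
  r_0 = 8 (mod 23)
  r_1 = 169 (mod 529)
  r_2 = 3872 (mod 12167)
Final: r = 3872 with f(r) ≡ 0 mod 23^3.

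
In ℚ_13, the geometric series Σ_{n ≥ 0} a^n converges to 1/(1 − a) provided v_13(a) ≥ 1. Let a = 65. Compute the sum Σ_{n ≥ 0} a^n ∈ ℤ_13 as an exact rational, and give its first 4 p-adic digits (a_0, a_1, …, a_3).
Σ a^n = 1/(1 − a) = -1/64;  first 4 digits = (1, 5, 12, 9)

v_13(a) = 1 ≥ 1, so the series converges in ℤ_13 to 1/(1 − a) = 1/(1 − 65) = -1/64. Expand this rational in ℤ_13: compute digits iteratively via d_i = x_i mod 13, x_{i+1} = (x_i − d_i)/13. The first 4 digits are (1, 5, 12, 9).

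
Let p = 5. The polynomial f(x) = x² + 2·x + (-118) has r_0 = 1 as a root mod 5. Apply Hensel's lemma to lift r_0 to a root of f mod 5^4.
r_3 = 36 (mod 625)

Hensel: r_{i+1} = r_i − f(r_i)·(f′(r_i))^{-1} mod 5^{i+2}, f′(x) = 2x + 2. Iterate:
  r_0 = 1 (mod 5)
  r_1 = 11 (mod 25)
  r_2 = 36 (mod 125)
  r_3 = 36 (mod 625)
Final: r = 36 satisfies f(r) ≡ 0 mod 5^4.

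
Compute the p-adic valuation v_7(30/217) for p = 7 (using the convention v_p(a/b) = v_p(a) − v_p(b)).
v_7(30/217) = -1

Factor powers of 7 from the numerator and denominator of the reduced fraction: 30 = 7^0 · 30 and 217 = 7^1 · 31. Apply v_p(a/b) = v_p(a) − v_p(b): v_7(30/217) = 0 − 1 = -1.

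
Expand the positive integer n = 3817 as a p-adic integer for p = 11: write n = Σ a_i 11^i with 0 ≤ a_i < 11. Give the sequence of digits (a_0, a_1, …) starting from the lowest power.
(a_0, a_1, …) = (0, 6, 9, 2)

Repeated division by 11 gives the digits low-to-high: 3817 = 6·11^1 + 9·11^2 + 2·11^3. Digit sequence: (0, 6, 9, 2).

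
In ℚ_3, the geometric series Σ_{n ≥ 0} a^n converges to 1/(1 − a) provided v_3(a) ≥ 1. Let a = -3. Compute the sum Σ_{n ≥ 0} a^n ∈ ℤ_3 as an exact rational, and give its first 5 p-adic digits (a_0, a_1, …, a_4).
Σ a^n = 1/(1 − a) = 1/4;  first 5 digits = (1, 2, 0, 2, 0)

v_3(a) = 1 ≥ 1, so the series converges in ℤ_3 to 1/(1 − a) = 1/(1 − (-3)) = 1/4. Expand this rational in ℤ_3: compute digits iteratively via d_i = x_i mod 3, x_{i+1} = (x_i − d_i)/3. The first 5 digits are (1, 2, 0, 2, 0).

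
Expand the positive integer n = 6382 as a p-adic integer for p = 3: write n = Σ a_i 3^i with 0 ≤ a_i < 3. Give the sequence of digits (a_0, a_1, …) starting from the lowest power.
(a_0, a_1, …) = (1, 0, 1, 2, 0, 2, 2, 2)

Repeated division by 3 gives the digits low-to-high: 6382 = 1 + 1·3^2 + 2·3^3 + 2·3^5 + 2·3^6 + 2·3^7. Digit sequence: (1, 0, 1, 2, 0, 2, 2, 2).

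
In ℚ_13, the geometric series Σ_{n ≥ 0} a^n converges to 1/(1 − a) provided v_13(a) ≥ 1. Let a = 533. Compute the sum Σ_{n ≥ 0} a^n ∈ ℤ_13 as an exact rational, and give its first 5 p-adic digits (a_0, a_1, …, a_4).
Σ a^n = 1/(1 − a) = -1/532;  first 5 digits = (1, 2, 7, 7, 10)

v_13(a) = 1 ≥ 1, so the series converges in ℤ_13 to 1/(1 − a) = 1/(1 − 533) = -1/532. Expand this rational in ℤ_13: compute digits iteratively via d_i = x_i mod 13, x_{i+1} = (x_i − d_i)/13. The first 5 digits are (1, 2, 7, 7, 10).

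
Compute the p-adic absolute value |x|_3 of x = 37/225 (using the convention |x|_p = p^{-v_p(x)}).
|37/225|_3 = 9

Step 1 — compute v_3(x) by factoring powers of 3 out of the numerator and denominator: v_3(37/225) = -2. Step 2 — apply |x|_p = p^{-v_p(x)} = 3^{2} = 9.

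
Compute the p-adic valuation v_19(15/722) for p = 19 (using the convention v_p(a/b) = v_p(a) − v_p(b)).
v_19(15/722) = -2

Factor powers of 19 from the numerator and denominator of the reduced fraction: 15 = 19^0 · 15 and 722 = 19^2 · 2. Apply v_p(a/b) = v_p(a) − v_p(b): v_19(15/722) = 0 − 2 = -2.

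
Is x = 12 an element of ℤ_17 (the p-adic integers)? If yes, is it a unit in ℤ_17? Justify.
x ∈ ℤ_17^× (unit); v_17(x) = 0

ℤ_17 = {x ∈ ℚ_17 : v_17(x) ≥ 0} and ℤ_17^× = {x ∈ ℤ_17 : v_17(x) = 0}. Here v_17(12) = v_17(num) − v_17(den) = 0; compare against these criteria.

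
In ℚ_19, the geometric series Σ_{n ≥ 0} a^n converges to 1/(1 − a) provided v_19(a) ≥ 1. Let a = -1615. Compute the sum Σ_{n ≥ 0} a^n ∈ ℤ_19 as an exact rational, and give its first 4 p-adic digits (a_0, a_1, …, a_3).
Σ a^n = 1/(1 − a) = 1/1616;  first 4 digits = (1, 10, 0, 12)

v_19(a) = 1 ≥ 1, so the series converges in ℤ_19 to 1/(1 − a) = 1/(1 − (-1615)) = 1/1616. Expand this rational in ℤ_19: compute digits iteratively via d_i = x_i mod 19, x_{i+1} = (x_i − d_i)/19. The first 4 digits are (1, 10, 0, 12).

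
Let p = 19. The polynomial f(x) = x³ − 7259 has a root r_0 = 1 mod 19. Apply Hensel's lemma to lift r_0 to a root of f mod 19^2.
r_1 = 134 (mod 361)

Hensel: r_{i+1} = r_i − f(r_i)/f′(r_i) mod 19^{i+2}, where f′(x) = 3x². Iterate:
  r_0 = 1 (mod 19)
  r_1 = 134 (mod 361)
Final: r = 134 with f(r) ≡ 0 mod 19^2.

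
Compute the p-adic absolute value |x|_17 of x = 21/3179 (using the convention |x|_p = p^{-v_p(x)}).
|21/3179|_17 = 289

Step 1 — compute v_17(x) by factoring powers of 17 out of the numerator and denominator: v_17(21/3179) = -2. Step 2 — apply |x|_p = p^{-v_p(x)} = 17^{2} = 289.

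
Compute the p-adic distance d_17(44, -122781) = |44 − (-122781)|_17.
d_17(44, -122781) = 1/4913

Step 1 — x − y = 44 − (-122781) = 122825. Step 2 — v_17(122825) = 3 (factor: 122825 = (17^3 · 25); the sign does not affect v_p). Step 3 — |x − y|_17 = 17^{-3} = 1/4913.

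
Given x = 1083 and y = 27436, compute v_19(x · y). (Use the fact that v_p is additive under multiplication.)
v_19(29713188) = 5

v_p(x) = 2 (factor: 1083 = 19^2 · 3); v_p(y) = 3 (factor: 27436 = 19^3 · 4). Additivity: v_p(xy) = v_p(x) + v_p(y) = 2 + 3 = 5. (Direct check: xy = 29713188 = 19^5 · (12).)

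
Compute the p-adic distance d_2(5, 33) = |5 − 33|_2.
d_2(5, 33) = 1/4

Step 1 — x − y = 5 − 33 = -28. Step 2 — v_2(-28) = 2 (factor: -28 = −(2^2 · 7); the sign does not affect v_p). Step 3 — |x − y|_2 = 2^{-2} = 1/4.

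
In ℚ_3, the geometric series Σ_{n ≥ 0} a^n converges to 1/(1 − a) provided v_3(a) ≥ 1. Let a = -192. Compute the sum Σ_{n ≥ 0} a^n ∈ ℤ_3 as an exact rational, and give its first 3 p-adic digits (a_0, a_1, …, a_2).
Σ a^n = 1/(1 − a) = 1/193;  first 3 digits = (1, 2, 0)

v_3(a) = 1 ≥ 1, so the series converges in ℤ_3 to 1/(1 − a) = 1/(1 − (-192)) = 1/193. Expand this rational in ℤ_3: compute digits iteratively via d_i = x_i mod 3, x_{i+1} = (x_i − d_i)/3. The first 3 digits are (1, 2, 0).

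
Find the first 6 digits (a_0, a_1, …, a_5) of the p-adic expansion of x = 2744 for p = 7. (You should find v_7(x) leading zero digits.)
(a_0, …, a_5) = (0, 0, 0, 1, 1, 0)

v_7(2744) = 3, so a_0 = ... = a_2 = 0. Factor out: x = 7^3 · u with u = 8 a unit in ℤ_7. Expand u iteratively via a_{v+i} = u_i mod 7, u_{i+1} = (u_i − a_{v+i})/7:
  u_0 = 8;  a_3 = 1;  u_1 = (u_0 − 1)/7 = 1
  u_1 = 1;  a_4 = 1;  u_2 = (u_1 − 1)/7 = 0
  u_2 = 0;  a_5 = 0;  u_3 = (u_2 − 0)/7 = 0
Digits: (0, 0, 0, 1, 1, 0).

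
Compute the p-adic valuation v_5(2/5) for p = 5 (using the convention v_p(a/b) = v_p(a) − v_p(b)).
v_5(2/5) = -1

Factor powers of 5 from the numerator and denominator of the reduced fraction: 2 = 5^0 · 2 and 5 = 5^1 · 1. Apply v_p(a/b) = v_p(a) − v_p(b): v_5(2/5) = 0 − 1 = -1.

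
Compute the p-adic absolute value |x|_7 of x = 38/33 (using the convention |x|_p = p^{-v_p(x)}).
|38/33|_7 = 1

Step 1 — compute v_7(x) by factoring powers of 7 out of the numerator and denominator: v_7(38/33) = 0. Step 2 — apply |x|_p = p^{-v_p(x)} = 7^{0} = 1.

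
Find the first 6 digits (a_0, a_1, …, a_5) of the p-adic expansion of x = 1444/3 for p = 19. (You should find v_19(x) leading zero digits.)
(a_0, …, a_5) = (0, 0, 14, 12, 12, 12)

v_19(1444/3) = 2, so a_0 = ... = a_1 = 0. Factor out: x = 19^2 · u with u = 4/3 a unit in ℤ_19. Expand u iteratively via a_{v+i} = u_i mod 19, u_{i+1} = (u_i − a_{v+i})/19:
  u_0 = 4/3;  a_2 = 14;  u_1 = (u_0 − 14)/19 = -2/3
  u_1 = -2/3;  a_3 = 12;  u_2 = (u_1 − 12)/19 = -2/3
  u_2 = -2/3;  a_4 = 12;  u_3 = (u_2 − 12)/19 = -2/3
  u_3 = -2/3;  a_5 = 12;  u_4 = (u_3 − 12)/19 = -2/3
Digits: (0, 0, 14, 12, 12, 12).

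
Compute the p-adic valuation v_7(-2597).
v_7(-2597) = 2

v_7(n) is the largest exponent k such that 7^k divides n. Factor out: -2597 = -7^2 · 53. (Sign doesn't affect v_p.) So v_7(-2597) = 2.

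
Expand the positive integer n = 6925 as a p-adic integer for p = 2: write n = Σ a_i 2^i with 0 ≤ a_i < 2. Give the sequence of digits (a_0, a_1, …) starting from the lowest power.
(a_0, a_1, …) = (1, 0, 1, 1, 0, 0, 0, 0, 1, 1, 0, 1, 1)

Repeated division by 2 gives the digits low-to-high: 6925 = 1 + 1·2^2 + 1·2^3 + 1·2^8 + 1·2^9 + 1·2^11 + 1·2^12. Digit sequence: (1, 0, 1, 1, 0, 0, 0, 0, 1, 1, 0, 1, 1).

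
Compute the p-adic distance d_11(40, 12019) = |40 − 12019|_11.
d_11(40, 12019) = 1/1331

Step 1 — x − y = 40 − 12019 = -11979. Step 2 — v_11(-11979) = 3 (factor: -11979 = −(11^3 · 9); the sign does not affect v_p). Step 3 — |x − y|_11 = 11^{-3} = 1/1331.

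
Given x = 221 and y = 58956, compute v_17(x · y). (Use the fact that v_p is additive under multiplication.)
v_17(13029276) = 4

v_p(x) = 1 (factor: 221 = 17^1 · 13); v_p(y) = 3 (factor: 58956 = 17^3 · 12). Additivity: v_p(xy) = v_p(x) + v_p(y) = 1 + 3 = 4. (Direct check: xy = 13029276 = 17^4 · (156).)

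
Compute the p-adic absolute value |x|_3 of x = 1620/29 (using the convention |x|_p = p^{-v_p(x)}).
|1620/29|_3 = 1/81

Step 1 — compute v_3(x) by factoring powers of 3 out of the numerator and denominator: v_3(1620/29) = 4. Step 2 — apply |x|_p = p^{-v_p(x)} = 3^{-4} = 1/81.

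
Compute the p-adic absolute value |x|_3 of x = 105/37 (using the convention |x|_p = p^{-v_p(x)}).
|105/37|_3 = 1/3

Step 1 — compute v_3(x) by factoring powers of 3 out of the numerator and denominator: v_3(105/37) = 1. Step 2 — apply |x|_p = p^{-v_p(x)} = 3^{-1} = 1/3.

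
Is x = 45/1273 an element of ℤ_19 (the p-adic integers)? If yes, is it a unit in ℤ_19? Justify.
x ∉ ℤ_19 (v_19(x) = -1 < 0)

ℤ_19 = {x ∈ ℚ_19 : v_19(x) ≥ 0} and ℤ_19^× = {x ∈ ℤ_19 : v_19(x) = 0}. Here v_19(45/1273) = v_19(num) − v_19(den) = -1; compare against these criteria.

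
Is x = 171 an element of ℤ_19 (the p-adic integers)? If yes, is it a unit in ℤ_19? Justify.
x ∈ ℤ_19 but not a unit; v_19(x) = 1 > 0

ℤ_19 = {x ∈ ℚ_19 : v_19(x) ≥ 0} and ℤ_19^× = {x ∈ ℤ_19 : v_19(x) = 0}. Here v_19(171) = v_19(num) − v_19(den) = 1; compare against these criteria.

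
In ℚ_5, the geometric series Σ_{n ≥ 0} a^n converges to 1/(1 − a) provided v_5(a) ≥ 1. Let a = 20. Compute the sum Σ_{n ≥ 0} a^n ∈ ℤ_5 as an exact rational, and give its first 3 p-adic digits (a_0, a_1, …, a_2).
Σ a^n = 1/(1 − a) = -1/19;  first 3 digits = (1, 4, 1)

v_5(a) = 1 ≥ 1, so the series converges in ℤ_5 to 1/(1 − a) = 1/(1 − 20) = -1/19. Expand this rational in ℤ_5: compute digits iteratively via d_i = x_i mod 5, x_{i+1} = (x_i − d_i)/5. The first 3 digits are (1, 4, 1).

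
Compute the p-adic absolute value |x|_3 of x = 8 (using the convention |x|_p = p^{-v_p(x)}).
|8|_3 = 1

Step 1 — compute v_3(x) by factoring powers of 3 out of the numerator and denominator: v_3(8) = 0. Step 2 — apply |x|_p = p^{-v_p(x)} = 3^{0} = 1.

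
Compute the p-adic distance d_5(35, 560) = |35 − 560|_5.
d_5(35, 560) = 1/25

Step 1 — x − y = 35 − 560 = -525. Step 2 — v_5(-525) = 2 (factor: -525 = −(5^2 · 21); the sign does not affect v_p). Step 3 — |x − y|_5 = 5^{-2} = 1/25.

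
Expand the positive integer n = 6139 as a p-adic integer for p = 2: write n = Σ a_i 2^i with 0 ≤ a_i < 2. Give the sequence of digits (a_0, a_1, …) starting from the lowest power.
(a_0, a_1, …) = (1, 1, 0, 1, 1, 1, 1, 1, 1, 1, 1, 0, 1)

Repeated division by 2 gives the digits low-to-high: 6139 = 1 + 1·2^1 + 1·2^3 + 1·2^4 + 1·2^5 + 1·2^6 + 1·2^7 + 1·2^8 + 1·2^9 + 1·2^10 + 1·2^12. Digit sequence: (1, 1, 0, 1, 1, 1, 1, 1, 1, 1, 1, 0, 1).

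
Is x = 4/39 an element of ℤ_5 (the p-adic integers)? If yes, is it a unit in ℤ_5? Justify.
x ∈ ℤ_5^× (unit); v_5(x) = 0

ℤ_5 = {x ∈ ℚ_5 : v_5(x) ≥ 0} and ℤ_5^× = {x ∈ ℤ_5 : v_5(x) = 0}. Here v_5(4/39) = v_5(num) − v_5(den) = 0; compare against these criteria.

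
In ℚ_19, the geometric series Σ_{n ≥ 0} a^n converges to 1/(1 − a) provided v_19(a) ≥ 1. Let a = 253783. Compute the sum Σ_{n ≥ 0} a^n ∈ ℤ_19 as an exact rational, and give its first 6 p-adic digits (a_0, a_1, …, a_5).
Σ a^n = 1/(1 − a) = -1/253782;  first 6 digits = (1, 0, 0, 18, 1, 0)

v_19(a) = 3 ≥ 1, so the series converges in ℤ_19 to 1/(1 − a) = 1/(1 − 253783) = -1/253782. Expand this rational in ℤ_19: compute digits iteratively via d_i = x_i mod 19, x_{i+1} = (x_i − d_i)/19. The first 6 digits are (1, 0, 0, 18, 1, 0).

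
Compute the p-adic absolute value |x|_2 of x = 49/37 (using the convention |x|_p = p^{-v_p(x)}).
|49/37|_2 = 1

Step 1 — compute v_2(x) by factoring powers of 2 out of the numerator and denominator: v_2(49/37) = 0. Step 2 — apply |x|_p = p^{-v_p(x)} = 2^{0} = 1.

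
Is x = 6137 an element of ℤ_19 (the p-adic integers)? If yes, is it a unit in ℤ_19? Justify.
x ∈ ℤ_19 but not a unit; v_19(x) = 2 > 0

ℤ_19 = {x ∈ ℚ_19 : v_19(x) ≥ 0} and ℤ_19^× = {x ∈ ℤ_19 : v_19(x) = 0}. Here v_19(6137) = v_19(num) − v_19(den) = 2; compare against these criteria.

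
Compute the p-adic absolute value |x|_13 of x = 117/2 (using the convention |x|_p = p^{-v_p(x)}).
|117/2|_13 = 1/13

Step 1 — compute v_13(x) by factoring powers of 13 out of the numerator and denominator: v_13(117/2) = 1. Step 2 — apply |x|_p = p^{-v_p(x)} = 13^{-1} = 1/13.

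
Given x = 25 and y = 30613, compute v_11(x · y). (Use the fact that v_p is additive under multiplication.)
v_11(765325) = 3

v_p(x) = 0 (factor: 25 = 11^0 · 25); v_p(y) = 3 (factor: 30613 = 11^3 · 23). Additivity: v_p(xy) = v_p(x) + v_p(y) = 0 + 3 = 3. (Direct check: xy = 765325 = 11^3 · (575).)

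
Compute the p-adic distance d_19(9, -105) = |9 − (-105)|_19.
d_19(9, -105) = 1/19

Step 1 — x − y = 9 − (-105) = 114. Step 2 — v_19(114) = 1 (factor: 114 = (19^1 · 6); the sign does not affect v_p). Step 3 — |x − y|_19 = 19^{-1} = 1/19.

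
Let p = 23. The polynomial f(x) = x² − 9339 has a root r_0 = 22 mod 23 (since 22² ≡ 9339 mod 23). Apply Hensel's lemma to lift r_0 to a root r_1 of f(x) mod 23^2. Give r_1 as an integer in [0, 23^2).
r_1 = 91 (mod 529)

Hensel's recurrence: r_{i+1} = r_i − f(r_i)·(f′(r_i))^{-1} mod 23^{i+2}, with f′(x) = 2x. Iterate:
  r_0 = 22 (mod 23)
  r_1 = 91 (mod 529)
Final: r_1 = 91, and one checks f(r_1) ≡ 0 mod 23^2.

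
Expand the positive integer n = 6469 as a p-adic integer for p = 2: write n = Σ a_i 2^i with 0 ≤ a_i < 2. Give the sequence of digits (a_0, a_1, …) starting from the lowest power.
(a_0, a_1, …) = (1, 0, 1, 0, 0, 0, 1, 0, 1, 0, 0, 1, 1)

Repeated division by 2 gives the digits low-to-high: 6469 = 1 + 1·2^2 + 1·2^6 + 1·2^8 + 1·2^11 + 1·2^12. Digit sequence: (1, 0, 1, 0, 0, 0, 1, 0, 1, 0, 0, 1, 1).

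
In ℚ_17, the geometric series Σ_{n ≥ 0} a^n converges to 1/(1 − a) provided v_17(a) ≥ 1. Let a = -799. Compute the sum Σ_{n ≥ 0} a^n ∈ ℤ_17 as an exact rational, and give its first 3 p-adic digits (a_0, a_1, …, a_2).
Σ a^n = 1/(1 − a) = 1/800;  first 3 digits = (1, 4, 13)

v_17(a) = 1 ≥ 1, so the series converges in ℤ_17 to 1/(1 − a) = 1/(1 − (-799)) = 1/800. Expand this rational in ℤ_17: compute digits iteratively via d_i = x_i mod 17, x_{i+1} = (x_i − d_i)/17. The first 3 digits are (1, 4, 13).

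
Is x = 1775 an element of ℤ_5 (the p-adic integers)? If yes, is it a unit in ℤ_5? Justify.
x ∈ ℤ_5 but not a unit; v_5(x) = 2 > 0

ℤ_5 = {x ∈ ℚ_5 : v_5(x) ≥ 0} and ℤ_5^× = {x ∈ ℤ_5 : v_5(x) = 0}. Here v_5(1775) = v_5(num) − v_5(den) = 2; compare against these criteria.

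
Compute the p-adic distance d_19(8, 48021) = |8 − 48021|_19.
d_19(8, 48021) = 1/6859

Step 1 — x − y = 8 − 48021 = -48013. Step 2 — v_19(-48013) = 3 (factor: -48013 = −(19^3 · 7); the sign does not affect v_p). Step 3 — |x − y|_19 = 19^{-3} = 1/6859.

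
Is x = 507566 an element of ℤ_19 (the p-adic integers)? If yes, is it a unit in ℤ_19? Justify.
x ∈ ℤ_19 but not a unit; v_19(x) = 3 > 0

ℤ_19 = {x ∈ ℚ_19 : v_19(x) ≥ 0} and ℤ_19^× = {x ∈ ℤ_19 : v_19(x) = 0}. Here v_19(507566) = v_19(num) − v_19(den) = 3; compare against these criteria.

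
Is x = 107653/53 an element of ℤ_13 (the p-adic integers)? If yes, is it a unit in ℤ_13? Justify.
x ∈ ℤ_13 but not a unit; v_13(x) = 3 > 0

ℤ_13 = {x ∈ ℚ_13 : v_13(x) ≥ 0} and ℤ_13^× = {x ∈ ℤ_13 : v_13(x) = 0}. Here v_13(107653/53) = v_13(num) − v_13(den) = 3; compare against these criteria.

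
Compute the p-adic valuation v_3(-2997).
v_3(-2997) = 4

v_3(n) is the largest exponent k such that 3^k divides n. Factor out: -2997 = -3^4 · 37. (Sign doesn't affect v_p.) So v_3(-2997) = 4.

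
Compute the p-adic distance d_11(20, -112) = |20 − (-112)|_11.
d_11(20, -112) = 1/11

Step 1 — x − y = 20 − (-112) = 132. Step 2 — v_11(132) = 1 (factor: 132 = (11^1 · 12); the sign does not affect v_p). Step 3 — |x − y|_11 = 11^{-1} = 1/11.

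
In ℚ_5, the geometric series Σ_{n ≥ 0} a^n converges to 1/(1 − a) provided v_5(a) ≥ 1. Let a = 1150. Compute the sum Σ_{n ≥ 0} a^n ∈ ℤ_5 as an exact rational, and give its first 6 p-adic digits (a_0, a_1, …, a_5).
Σ a^n = 1/(1 − a) = -1/1149;  first 6 digits = (1, 0, 1, 4, 2, 3)

v_5(a) = 2 ≥ 1, so the series converges in ℤ_5 to 1/(1 − a) = 1/(1 − 1150) = -1/1149. Expand this rational in ℤ_5: compute digits iteratively via d_i = x_i mod 5, x_{i+1} = (x_i − d_i)/5. The first 6 digits are (1, 0, 1, 4, 2, 3).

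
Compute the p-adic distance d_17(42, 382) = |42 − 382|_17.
d_17(42, 382) = 1/17

Step 1 — x − y = 42 − 382 = -340. Step 2 — v_17(-340) = 1 (factor: -340 = −(17^1 · 20); the sign does not affect v_p). Step 3 — |x − y|_17 = 17^{-1} = 1/17.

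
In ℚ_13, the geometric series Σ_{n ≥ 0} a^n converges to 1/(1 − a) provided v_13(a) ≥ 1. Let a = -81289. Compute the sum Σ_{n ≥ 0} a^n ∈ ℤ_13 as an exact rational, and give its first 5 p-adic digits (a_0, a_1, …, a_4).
Σ a^n = 1/(1 − a) = 1/81290;  first 5 digits = (1, 0, 0, 2, 10)

v_13(a) = 3 ≥ 1, so the series converges in ℤ_13 to 1/(1 − a) = 1/(1 − (-81289)) = 1/81290. Expand this rational in ℤ_13: compute digits iteratively via d_i = x_i mod 13, x_{i+1} = (x_i − d_i)/13. The first 5 digits are (1, 0, 0, 2, 10).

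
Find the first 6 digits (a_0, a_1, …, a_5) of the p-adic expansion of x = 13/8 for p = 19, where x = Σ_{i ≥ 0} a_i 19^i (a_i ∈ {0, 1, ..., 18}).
(a_0, …, a_5) = (4, 7, 2, 7, 2, 7)

v_19(13/8) = 0 (numerator and denominator both coprime to 19), so x ∈ ℤ_19^×. Compute digits iteratively via a_i = x_i mod 19, x_{i+1} = (x_i − a_i)/19, with x_0 = x:
  x_0 = 13/8;  a_0 = 4;  x_1 = (x_0 − 4)/19 = -1/8
  x_1 = -1/8;  a_1 = 7;  x_2 = (x_1 − 7)/19 = -3/8
  x_2 = -3/8;  a_2 = 2;  x_3 = (x_2 − 2)/19 = -1/8
  x_3 = -1/8;  a_3 = 7;  x_4 = (x_3 − 7)/19 = -3/8
  x_4 = -3/8;  a_4 = 2;  x_5 = (x_4 − 2)/19 = -1/8
  x_5 = -1/8;  a_5 = 7;  x_6 = (x_5 − 7)/19 = -3/8
Digits: (4, 7, 2, 7, 2, 7).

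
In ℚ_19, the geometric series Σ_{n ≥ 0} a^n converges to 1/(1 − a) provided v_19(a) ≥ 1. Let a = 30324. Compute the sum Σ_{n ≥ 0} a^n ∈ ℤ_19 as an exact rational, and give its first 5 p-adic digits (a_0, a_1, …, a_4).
Σ a^n = 1/(1 − a) = -1/30323;  first 5 digits = (1, 0, 8, 4, 7)

v_19(a) = 2 ≥ 1, so the series converges in ℤ_19 to 1/(1 − a) = 1/(1 − 30324) = -1/30323. Expand this rational in ℤ_19: compute digits iteratively via d_i = x_i mod 19, x_{i+1} = (x_i − d_i)/19. The first 5 digits are (1, 0, 8, 4, 7).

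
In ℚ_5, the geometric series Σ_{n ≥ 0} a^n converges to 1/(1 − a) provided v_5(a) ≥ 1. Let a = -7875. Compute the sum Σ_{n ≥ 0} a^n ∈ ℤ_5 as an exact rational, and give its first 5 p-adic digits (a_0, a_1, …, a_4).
Σ a^n = 1/(1 − a) = 1/7876;  first 5 digits = (1, 0, 0, 2, 2)

v_5(a) = 3 ≥ 1, so the series converges in ℤ_5 to 1/(1 − a) = 1/(1 − (-7875)) = 1/7876. Expand this rational in ℤ_5: compute digits iteratively via d_i = x_i mod 5, x_{i+1} = (x_i − d_i)/5. The first 5 digits are (1, 0, 0, 2, 2).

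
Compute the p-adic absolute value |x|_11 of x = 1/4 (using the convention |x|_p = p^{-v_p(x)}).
|1/4|_11 = 1

Step 1 — compute v_11(x) by factoring powers of 11 out of the numerator and denominator: v_11(1/4) = 0. Step 2 — apply |x|_p = p^{-v_p(x)} = 11^{0} = 1.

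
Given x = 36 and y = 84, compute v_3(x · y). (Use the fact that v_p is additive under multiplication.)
v_3(3024) = 3

v_p(x) = 2 (factor: 36 = 3^2 · 4); v_p(y) = 1 (factor: 84 = 3^1 · 28). Additivity: v_p(xy) = v_p(x) + v_p(y) = 2 + 1 = 3. (Direct check: xy = 3024 = 3^3 · (112).)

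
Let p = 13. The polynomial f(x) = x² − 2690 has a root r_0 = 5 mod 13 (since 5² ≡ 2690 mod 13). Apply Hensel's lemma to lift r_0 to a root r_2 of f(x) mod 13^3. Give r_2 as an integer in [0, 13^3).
r_2 = 694 (mod 2197)

Hensel's recurrence: r_{i+1} = r_i − f(r_i)·(f′(r_i))^{-1} mod 13^{i+2}, with f′(x) = 2x. Iterate:
  r_0 = 5 (mod 13)
  r_1 = 18 (mod 169)
  r_2 = 694 (mod 2197)
Final: r_2 = 694, and one checks f(r_2) ≡ 0 mod 13^3.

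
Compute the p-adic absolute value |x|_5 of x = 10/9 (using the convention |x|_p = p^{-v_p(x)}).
|10/9|_5 = 1/5

Step 1 — compute v_5(x) by factoring powers of 5 out of the numerator and denominator: v_5(10/9) = 1. Step 2 — apply |x|_p = p^{-v_p(x)} = 5^{-1} = 1/5.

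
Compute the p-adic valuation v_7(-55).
v_7(-55) = 0

v_7(n) is the largest exponent k such that 7^k divides n. Factor out: -55 = -7^0 · 55. (Sign doesn't affect v_p.) So v_7(-55) = 0.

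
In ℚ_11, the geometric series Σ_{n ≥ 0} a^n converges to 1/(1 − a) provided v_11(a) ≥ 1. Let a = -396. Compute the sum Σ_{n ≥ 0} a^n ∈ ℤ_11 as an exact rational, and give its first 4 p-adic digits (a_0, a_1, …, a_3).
Σ a^n = 1/(1 − a) = 1/397;  first 4 digits = (1, 8, 5, 2)

v_11(a) = 1 ≥ 1, so the series converges in ℤ_11 to 1/(1 − a) = 1/(1 − (-396)) = 1/397. Expand this rational in ℤ_11: compute digits iteratively via d_i = x_i mod 11, x_{i+1} = (x_i − d_i)/11. The first 4 digits are (1, 8, 5, 2).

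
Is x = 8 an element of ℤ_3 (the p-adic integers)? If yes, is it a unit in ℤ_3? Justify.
x ∈ ℤ_3^× (unit); v_3(x) = 0

ℤ_3 = {x ∈ ℚ_3 : v_3(x) ≥ 0} and ℤ_3^× = {x ∈ ℤ_3 : v_3(x) = 0}. Here v_3(8) = v_3(num) − v_3(den) = 0; compare against these criteria.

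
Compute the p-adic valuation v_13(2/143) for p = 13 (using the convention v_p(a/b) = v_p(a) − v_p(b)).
v_13(2/143) = -1

Factor powers of 13 from the numerator and denominator of the reduced fraction: 2 = 13^0 · 2 and 143 = 13^1 · 11. Apply v_p(a/b) = v_p(a) − v_p(b): v_13(2/143) = 0 − 1 = -1.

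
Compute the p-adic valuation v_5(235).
v_5(235) = 1

v_5(n) is the largest exponent k such that 5^k divides n. Factor out: 235 = 5^1 · 47. (Sign doesn't affect v_p.) So v_5(235) = 1.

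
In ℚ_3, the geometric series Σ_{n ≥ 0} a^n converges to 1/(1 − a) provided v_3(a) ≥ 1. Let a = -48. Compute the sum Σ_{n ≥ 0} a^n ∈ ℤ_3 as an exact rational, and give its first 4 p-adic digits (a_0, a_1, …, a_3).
Σ a^n = 1/(1 − a) = 1/49;  first 4 digits = (1, 2, 1, 1)

v_3(a) = 1 ≥ 1, so the series converges in ℤ_3 to 1/(1 − a) = 1/(1 − (-48)) = 1/49. Expand this rational in ℤ_3: compute digits iteratively via d_i = x_i mod 3, x_{i+1} = (x_i − d_i)/3. The first 4 digits are (1, 2, 1, 1).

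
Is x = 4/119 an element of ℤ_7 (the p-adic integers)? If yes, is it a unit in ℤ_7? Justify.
x ∉ ℤ_7 (v_7(x) = -1 < 0)

ℤ_7 = {x ∈ ℚ_7 : v_7(x) ≥ 0} and ℤ_7^× = {x ∈ ℤ_7 : v_7(x) = 0}. Here v_7(4/119) = v_7(num) − v_7(den) = -1; compare against these criteria.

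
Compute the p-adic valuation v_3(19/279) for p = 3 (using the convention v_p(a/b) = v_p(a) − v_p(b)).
v_3(19/279) = -2

Factor powers of 3 from the numerator and denominator of the reduced fraction: 19 = 3^0 · 19 and 279 = 3^2 · 31. Apply v_p(a/b) = v_p(a) − v_p(b): v_3(19/279) = 0 − 2 = -2.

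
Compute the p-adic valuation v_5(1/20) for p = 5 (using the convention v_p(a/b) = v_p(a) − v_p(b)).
v_5(1/20) = -1

Factor powers of 5 from the numerator and denominator of the reduced fraction: 1 = 5^0 · 1 and 20 = 5^1 · 4. Apply v_p(a/b) = v_p(a) − v_p(b): v_5(1/20) = 0 − 1 = -1.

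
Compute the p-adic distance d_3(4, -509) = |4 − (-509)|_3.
d_3(4, -509) = 1/27

Step 1 — x − y = 4 − (-509) = 513. Step 2 — v_3(513) = 3 (factor: 513 = (3^3 · 19); the sign does not affect v_p). Step 3 — |x − y|_3 = 3^{-3} = 1/27.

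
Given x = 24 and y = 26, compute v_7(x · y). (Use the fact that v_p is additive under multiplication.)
v_7(624) = 0

v_p(x) = 0 (factor: 24 = 7^0 · 24); v_p(y) = 0 (factor: 26 = 7^0 · 26). Additivity: v_p(xy) = v_p(x) + v_p(y) = 0 + 0 = 0. (Direct check: xy = 624 = 7^0 · (624).)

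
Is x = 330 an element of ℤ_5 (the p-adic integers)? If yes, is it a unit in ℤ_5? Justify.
x ∈ ℤ_5 but not a unit; v_5(x) = 1 > 0

ℤ_5 = {x ∈ ℚ_5 : v_5(x) ≥ 0} and ℤ_5^× = {x ∈ ℤ_5 : v_5(x) = 0}. Here v_5(330) = v_5(num) − v_5(den) = 1; compare against these criteria.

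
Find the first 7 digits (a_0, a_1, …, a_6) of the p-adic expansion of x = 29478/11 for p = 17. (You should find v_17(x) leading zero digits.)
(a_0, …, a_6) = (0, 0, 0, 16, 13, 10, 4)

v_17(29478/11) = 3, so a_0 = ... = a_2 = 0. Factor out: x = 17^3 · u with u = 6/11 a unit in ℤ_17. Expand u iteratively via a_{v+i} = u_i mod 17, u_{i+1} = (u_i − a_{v+i})/17:
  u_0 = 6/11;  a_3 = 16;  u_1 = (u_0 − 16)/17 = -10/11
  u_1 = -10/11;  a_4 = 13;  u_2 = (u_1 − 13)/17 = -9/11
  u_2 = -9/11;  a_5 = 10;  u_3 = (u_2 − 10)/17 = -7/11
  u_3 = -7/11;  a_6 = 4;  u_4 = (u_3 − 4)/17 = -3/11
Digits: (0, 0, 0, 16, 13, 10, 4).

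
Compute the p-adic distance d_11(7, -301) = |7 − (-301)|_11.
d_11(7, -301) = 1/11

Step 1 — x − y = 7 − (-301) = 308. Step 2 — v_11(308) = 1 (factor: 308 = (11^1 · 28); the sign does not affect v_p). Step 3 — |x − y|_11 = 11^{-1} = 1/11.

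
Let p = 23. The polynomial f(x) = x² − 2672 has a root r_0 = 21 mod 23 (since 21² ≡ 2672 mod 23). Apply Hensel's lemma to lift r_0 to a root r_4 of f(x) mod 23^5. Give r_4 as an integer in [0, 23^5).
r_4 = 5029063 (mod 6436343)

Hensel's recurrence: r_{i+1} = r_i − f(r_i)·(f′(r_i))^{-1} mod 23^{i+2}, with f′(x) = 2x. Iterate:
  r_0 = 21 (mod 23)
  r_1 = 389 (mod 529)
  r_2 = 4092 (mod 12167)
  r_3 = 271766 (mod 279841)
  r_4 = 5029063 (mod 6436343)
Final: r_4 = 5029063, and one checks f(r_4) ≡ 0 mod 23^5.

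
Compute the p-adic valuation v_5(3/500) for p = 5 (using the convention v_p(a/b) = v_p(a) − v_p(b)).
v_5(3/500) = -3

Factor powers of 5 from the numerator and denominator of the reduced fraction: 3 = 5^0 · 3 and 500 = 5^3 · 4. Apply v_p(a/b) = v_p(a) − v_p(b): v_5(3/500) = 0 − 3 = -3.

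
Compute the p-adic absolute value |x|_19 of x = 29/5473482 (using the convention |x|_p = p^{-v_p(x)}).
|29/5473482|_19 = 130321

Step 1 — compute v_19(x) by factoring powers of 19 out of the numerator and denominator: v_19(29/5473482) = -4. Step 2 — apply |x|_p = p^{-v_p(x)} = 19^{4} = 130321.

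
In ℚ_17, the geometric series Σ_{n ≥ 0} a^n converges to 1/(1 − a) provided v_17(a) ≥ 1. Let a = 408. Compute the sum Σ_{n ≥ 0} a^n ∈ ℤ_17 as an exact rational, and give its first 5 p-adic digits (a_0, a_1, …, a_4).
Σ a^n = 1/(1 − a) = -1/407;  first 5 digits = (1, 7, 16, 2, 3)

v_17(a) = 1 ≥ 1, so the series converges in ℤ_17 to 1/(1 − a) = 1/(1 − 408) = -1/407. Expand this rational in ℤ_17: compute digits iteratively via d_i = x_i mod 17, x_{i+1} = (x_i − d_i)/17. The first 5 digits are (1, 7, 16, 2, 3).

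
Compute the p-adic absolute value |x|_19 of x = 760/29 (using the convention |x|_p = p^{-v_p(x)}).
|760/29|_19 = 1/19

Step 1 — compute v_19(x) by factoring powers of 19 out of the numerator and denominator: v_19(760/29) = 1. Step 2 — apply |x|_p = p^{-v_p(x)} = 19^{-1} = 1/19.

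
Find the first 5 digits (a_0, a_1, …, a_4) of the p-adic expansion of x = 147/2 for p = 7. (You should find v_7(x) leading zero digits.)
(a_0, …, a_4) = (0, 0, 5, 3, 3)

v_7(147/2) = 2, so a_0 = ... = a_1 = 0. Factor out: x = 7^2 · u with u = 3/2 a unit in ℤ_7. Expand u iteratively via a_{v+i} = u_i mod 7, u_{i+1} = (u_i − a_{v+i})/7:
  u_0 = 3/2;  a_2 = 5;  u_1 = (u_0 − 5)/7 = -1/2
  u_1 = -1/2;  a_3 = 3;  u_2 = (u_1 − 3)/7 = -1/2
  u_2 = -1/2;  a_4 = 3;  u_3 = (u_2 − 3)/7 = -1/2
Digits: (0, 0, 5, 3, 3).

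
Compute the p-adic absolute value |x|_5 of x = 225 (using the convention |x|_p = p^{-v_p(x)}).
|225|_5 = 1/25

Step 1 — compute v_5(x) by factoring powers of 5 out of the numerator and denominator: v_5(225) = 2. Step 2 — apply |x|_p = p^{-v_p(x)} = 5^{-2} = 1/25.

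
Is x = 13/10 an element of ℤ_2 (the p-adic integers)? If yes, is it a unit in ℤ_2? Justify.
x ∉ ℤ_2 (v_2(x) = -1 < 0)

ℤ_2 = {x ∈ ℚ_2 : v_2(x) ≥ 0} and ℤ_2^× = {x ∈ ℤ_2 : v_2(x) = 0}. Here v_2(13/10) = v_2(num) − v_2(den) = -1; compare against these criteria.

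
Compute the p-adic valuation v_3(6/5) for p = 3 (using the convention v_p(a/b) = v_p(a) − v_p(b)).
v_3(6/5) = 1

Factor powers of 3 from the numerator and denominator of the reduced fraction: 6 = 3^1 · 2 and 5 = 3^0 · 5. Apply v_p(a/b) = v_p(a) − v_p(b): v_3(6/5) = 1 − 0 = 1.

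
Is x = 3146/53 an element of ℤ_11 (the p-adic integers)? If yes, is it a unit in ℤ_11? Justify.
x ∈ ℤ_11 but not a unit; v_11(x) = 2 > 0

ℤ_11 = {x ∈ ℚ_11 : v_11(x) ≥ 0} and ℤ_11^× = {x ∈ ℤ_11 : v_11(x) = 0}. Here v_11(3146/53) = v_11(num) − v_11(den) = 2; compare against these criteria.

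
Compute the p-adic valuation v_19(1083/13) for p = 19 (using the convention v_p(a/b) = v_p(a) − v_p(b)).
v_19(1083/13) = 2

Factor powers of 19 from the numerator and denominator of the reduced fraction: 1083 = 19^2 · 3 and 13 = 19^0 · 13. Apply v_p(a/b) = v_p(a) − v_p(b): v_19(1083/13) = 2 − 0 = 2.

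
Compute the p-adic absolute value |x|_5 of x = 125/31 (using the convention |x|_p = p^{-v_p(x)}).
|125/31|_5 = 1/125

Step 1 — compute v_5(x) by factoring powers of 5 out of the numerator and denominator: v_5(125/31) = 3. Step 2 — apply |x|_p = p^{-v_p(x)} = 5^{-3} = 1/125.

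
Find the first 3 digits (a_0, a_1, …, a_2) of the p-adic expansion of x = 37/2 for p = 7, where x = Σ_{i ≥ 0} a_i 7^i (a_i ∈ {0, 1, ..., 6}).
(a_0, …, a_2) = (1, 6, 3)

v_7(37/2) = 0 (numerator and denominator both coprime to 7), so x ∈ ℤ_7^×. Compute digits iteratively via a_i = x_i mod 7, x_{i+1} = (x_i − a_i)/7, with x_0 = x:
  x_0 = 37/2;  a_0 = 1;  x_1 = (x_0 − 1)/7 = 5/2
  x_1 = 5/2;  a_1 = 6;  x_2 = (x_1 − 6)/7 = -1/2
  x_2 = -1/2;  a_2 = 3;  x_3 = (x_2 − 3)/7 = -1/2
Digits: (1, 6, 3).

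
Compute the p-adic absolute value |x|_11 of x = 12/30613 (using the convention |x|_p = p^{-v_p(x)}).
|12/30613|_11 = 1331

Step 1 — compute v_11(x) by factoring powers of 11 out of the numerator and denominator: v_11(12/30613) = -3. Step 2 — apply |x|_p = p^{-v_p(x)} = 11^{3} = 1331.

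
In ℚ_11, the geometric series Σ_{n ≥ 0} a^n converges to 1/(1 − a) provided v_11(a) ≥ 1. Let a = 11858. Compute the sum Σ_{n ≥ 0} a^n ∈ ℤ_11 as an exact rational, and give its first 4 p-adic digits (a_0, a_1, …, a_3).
Σ a^n = 1/(1 − a) = -1/11857;  first 4 digits = (1, 0, 10, 8)

v_11(a) = 2 ≥ 1, so the series converges in ℤ_11 to 1/(1 − a) = 1/(1 − 11858) = -1/11857. Expand this rational in ℤ_11: compute digits iteratively via d_i = x_i mod 11, x_{i+1} = (x_i − d_i)/11. The first 4 digits are (1, 0, 10, 8).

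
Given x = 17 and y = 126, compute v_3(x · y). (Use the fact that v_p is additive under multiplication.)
v_3(2142) = 2

v_p(x) = 0 (factor: 17 = 3^0 · 17); v_p(y) = 2 (factor: 126 = 3^2 · 14). Additivity: v_p(xy) = v_p(x) + v_p(y) = 0 + 2 = 2. (Direct check: xy = 2142 = 3^2 · (238).)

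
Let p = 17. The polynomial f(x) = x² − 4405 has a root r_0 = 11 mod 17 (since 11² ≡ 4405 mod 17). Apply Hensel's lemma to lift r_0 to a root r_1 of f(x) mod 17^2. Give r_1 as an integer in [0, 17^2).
r_1 = 232 (mod 289)

Hensel's recurrence: r_{i+1} = r_i − f(r_i)·(f′(r_i))^{-1} mod 17^{i+2}, with f′(x) = 2x. Iterate:
  r_0 = 11 (mod 17)
  r_1 = 232 (mod 289)
Final: r_1 = 232, and one checks f(r_1) ≡ 0 mod 17^2.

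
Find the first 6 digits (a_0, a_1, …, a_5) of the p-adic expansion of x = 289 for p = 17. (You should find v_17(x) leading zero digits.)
(a_0, …, a_5) = (0, 0, 1, 0, 0, 0)

v_17(289) = 2, so a_0 = ... = a_1 = 0. Factor out: x = 17^2 · u with u = 1 a unit in ℤ_17. Expand u iteratively via a_{v+i} = u_i mod 17, u_{i+1} = (u_i − a_{v+i})/17:
  u_0 = 1;  a_2 = 1;  u_1 = (u_0 − 1)/17 = 0
  u_1 = 0;  a_3 = 0;  u_2 = (u_1 − 0)/17 = 0
  u_2 = 0;  a_4 = 0;  u_3 = (u_2 − 0)/17 = 0
  u_3 = 0;  a_5 = 0;  u_4 = (u_3 − 0)/17 = 0
Digits: (0, 0, 1, 0, 0, 0).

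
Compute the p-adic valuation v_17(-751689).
v_17(-751689) = 4

v_17(n) is the largest exponent k such that 17^k divides n. Factor out: -751689 = -17^4 · 9. (Sign doesn't affect v_p.) So v_17(-751689) = 4.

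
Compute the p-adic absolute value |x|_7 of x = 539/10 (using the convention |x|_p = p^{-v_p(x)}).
|539/10|_7 = 1/49

Step 1 — compute v_7(x) by factoring powers of 7 out of the numerator and denominator: v_7(539/10) = 2. Step 2 — apply |x|_p = p^{-v_p(x)} = 7^{-2} = 1/49.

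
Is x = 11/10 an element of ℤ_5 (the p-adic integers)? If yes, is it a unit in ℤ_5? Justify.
x ∉ ℤ_5 (v_5(x) = -1 < 0)

ℤ_5 = {x ∈ ℚ_5 : v_5(x) ≥ 0} and ℤ_5^× = {x ∈ ℤ_5 : v_5(x) = 0}. Here v_5(11/10) = v_5(num) − v_5(den) = -1; compare against these criteria.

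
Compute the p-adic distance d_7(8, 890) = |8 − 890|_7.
d_7(8, 890) = 1/49

Step 1 — x − y = 8 − 890 = -882. Step 2 — v_7(-882) = 2 (factor: -882 = −(7^2 · 18); the sign does not affect v_p). Step 3 — |x − y|_7 = 7^{-2} = 1/49.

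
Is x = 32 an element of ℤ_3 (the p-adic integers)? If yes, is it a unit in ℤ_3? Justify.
x ∈ ℤ_3^× (unit); v_3(x) = 0

ℤ_3 = {x ∈ ℚ_3 : v_3(x) ≥ 0} and ℤ_3^× = {x ∈ ℤ_3 : v_3(x) = 0}. Here v_3(32) = v_3(num) − v_3(den) = 0; compare against these criteria.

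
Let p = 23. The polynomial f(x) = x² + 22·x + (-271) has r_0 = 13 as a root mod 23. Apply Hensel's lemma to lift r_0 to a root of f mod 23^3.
r_2 = 9972 (mod 12167)

Hensel: r_{i+1} = r_i − f(r_i)·(f′(r_i))^{-1} mod 23^{i+2}, f′(x) = 2x + 22. Iterate:
  r_0 = 13 (mod 23)
  r_1 = 450 (mod 529)
  r_2 = 9972 (mod 12167)
Final: r = 9972 satisfies f(r) ≡ 0 mod 23^3.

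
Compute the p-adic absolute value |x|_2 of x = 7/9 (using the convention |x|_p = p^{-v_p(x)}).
|7/9|_2 = 1

Step 1 — compute v_2(x) by factoring powers of 2 out of the numerator and denominator: v_2(7/9) = 0. Step 2 — apply |x|_p = p^{-v_p(x)} = 2^{0} = 1.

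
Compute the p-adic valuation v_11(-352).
v_11(-352) = 1

v_11(n) is the largest exponent k such that 11^k divides n. Factor out: -352 = -11^1 · 32. (Sign doesn't affect v_p.) So v_11(-352) = 1.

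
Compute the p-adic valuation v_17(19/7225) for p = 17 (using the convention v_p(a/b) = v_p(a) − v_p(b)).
v_17(19/7225) = -2

Factor powers of 17 from the numerator and denominator of the reduced fraction: 19 = 17^0 · 19 and 7225 = 17^2 · 25. Apply v_p(a/b) = v_p(a) − v_p(b): v_17(19/7225) = 0 − 2 = -2.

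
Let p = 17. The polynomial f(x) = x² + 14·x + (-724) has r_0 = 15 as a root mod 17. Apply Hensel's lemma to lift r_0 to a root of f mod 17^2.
r_1 = 15 (mod 289)

Hensel: r_{i+1} = r_i − f(r_i)·(f′(r_i))^{-1} mod 17^{i+2}, f′(x) = 2x + 14. Iterate:
  r_0 = 15 (mod 17)
  r_1 = 15 (mod 289)
Final: r = 15 satisfies f(r) ≡ 0 mod 17^2.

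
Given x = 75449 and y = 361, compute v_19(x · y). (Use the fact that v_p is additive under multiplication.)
v_19(27237089) = 5

v_p(x) = 3 (factor: 75449 = 19^3 · 11); v_p(y) = 2 (factor: 361 = 19^2 · 1). Additivity: v_p(xy) = v_p(x) + v_p(y) = 3 + 2 = 5. (Direct check: xy = 27237089 = 19^5 · (11).)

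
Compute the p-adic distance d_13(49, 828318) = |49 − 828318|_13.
d_13(49, 828318) = 1/28561

Step 1 — x − y = 49 − 828318 = -828269. Step 2 — v_13(-828269) = 4 (factor: -828269 = −(13^4 · 29); the sign does not affect v_p). Step 3 — |x − y|_13 = 13^{-4} = 1/28561.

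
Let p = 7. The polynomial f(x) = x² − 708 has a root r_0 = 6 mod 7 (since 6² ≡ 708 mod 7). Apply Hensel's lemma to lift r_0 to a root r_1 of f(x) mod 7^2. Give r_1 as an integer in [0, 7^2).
r_1 = 13 (mod 49)

Hensel's recurrence: r_{i+1} = r_i − f(r_i)·(f′(r_i))^{-1} mod 7^{i+2}, with f′(x) = 2x. Iterate:
  r_0 = 6 (mod 7)
  r_1 = 13 (mod 49)
Final: r_1 = 13, and one checks f(r_1) ≡ 0 mod 7^2.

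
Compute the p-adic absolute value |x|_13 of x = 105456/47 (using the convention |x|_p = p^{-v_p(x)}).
|105456/47|_13 = 1/2197

Step 1 — compute v_13(x) by factoring powers of 13 out of the numerator and denominator: v_13(105456/47) = 3. Step 2 — apply |x|_p = p^{-v_p(x)} = 13^{-3} = 1/2197.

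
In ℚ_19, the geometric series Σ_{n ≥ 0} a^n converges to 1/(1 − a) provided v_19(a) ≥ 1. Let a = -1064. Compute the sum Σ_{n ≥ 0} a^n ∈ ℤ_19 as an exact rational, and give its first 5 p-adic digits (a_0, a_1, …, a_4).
Σ a^n = 1/(1 − a) = 1/1065;  first 5 digits = (1, 1, 17, 13, 0)

v_19(a) = 1 ≥ 1, so the series converges in ℤ_19 to 1/(1 − a) = 1/(1 − (-1064)) = 1/1065. Expand this rational in ℤ_19: compute digits iteratively via d_i = x_i mod 19, x_{i+1} = (x_i − d_i)/19. The first 5 digits are (1, 1, 17, 13, 0).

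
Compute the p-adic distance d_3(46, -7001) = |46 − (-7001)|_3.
d_3(46, -7001) = 1/243

Step 1 — x − y = 46 − (-7001) = 7047. Step 2 — v_3(7047) = 5 (factor: 7047 = (3^5 · 29); the sign does not affect v_p). Step 3 — |x − y|_3 = 3^{-5} = 1/243.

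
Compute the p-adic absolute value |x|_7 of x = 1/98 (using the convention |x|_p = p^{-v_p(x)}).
|1/98|_7 = 49

Step 1 — compute v_7(x) by factoring powers of 7 out of the numerator and denominator: v_7(1/98) = -2. Step 2 — apply |x|_p = p^{-v_p(x)} = 7^{2} = 49.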